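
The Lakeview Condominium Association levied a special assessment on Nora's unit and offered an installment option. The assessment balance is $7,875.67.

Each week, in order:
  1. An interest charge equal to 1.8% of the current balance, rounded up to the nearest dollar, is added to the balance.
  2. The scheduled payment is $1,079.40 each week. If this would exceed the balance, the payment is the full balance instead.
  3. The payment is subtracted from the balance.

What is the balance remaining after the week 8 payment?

# | Opening | Interest | Payment | End bal
1 | $7,875.67 | $142.00 | $1,079.40 | $6,938.27
2 | $6,938.27 | $125.00 | $1,079.40 | $5,983.87
3 | $5,983.87 | $108.00 | $1,079.40 | $5,012.47
4 | $5,012.47 | $91.00 | $1,079.40 | $4,024.07
5 | $4,024.07 | $73.00 | $1,079.40 | $3,017.67
6 | $3,017.67 | $55.00 | $1,079.40 | $1,993.27
7 | $1,993.27 | $36.00 | $1,079.40 | $949.87
8 | $949.87 | $18.00 | $967.87 | $0.00

$0.00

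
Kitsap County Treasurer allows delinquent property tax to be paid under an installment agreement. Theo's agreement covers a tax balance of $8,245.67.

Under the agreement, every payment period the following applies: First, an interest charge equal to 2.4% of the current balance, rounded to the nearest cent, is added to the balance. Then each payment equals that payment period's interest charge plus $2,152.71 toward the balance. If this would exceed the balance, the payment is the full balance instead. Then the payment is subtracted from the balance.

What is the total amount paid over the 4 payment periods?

# | Opening | Interest | Payment | End bal
1 | $8,245.67 | $197.90 | $2,350.61 | $6,092.96
2 | $6,092.96 | $146.23 | $2,298.94 | $3,940.25
3 | $3,940.25 | $94.57 | $2,247.28 | $1,787.54
4 | $1,787.54 | $42.90 | $1,830.44 | $0.00
Total paid: $8,727.27

$8,727.27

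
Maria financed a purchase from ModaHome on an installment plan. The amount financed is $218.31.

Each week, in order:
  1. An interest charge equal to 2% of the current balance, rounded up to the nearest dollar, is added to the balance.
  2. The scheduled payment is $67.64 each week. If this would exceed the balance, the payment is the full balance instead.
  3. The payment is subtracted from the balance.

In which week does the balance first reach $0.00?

# | Opening | Interest | Payment | End bal
1 | $218.31 | $5.00 | $67.64 | $155.67
2 | $155.67 | $4.00 | $67.64 | $92.03
3 | $92.03 | $2.00 | $67.64 | $26.39
4 | $26.39 | $1.00 | $27.39 | $0.00
Balance reaches $0.00 in week 4.

4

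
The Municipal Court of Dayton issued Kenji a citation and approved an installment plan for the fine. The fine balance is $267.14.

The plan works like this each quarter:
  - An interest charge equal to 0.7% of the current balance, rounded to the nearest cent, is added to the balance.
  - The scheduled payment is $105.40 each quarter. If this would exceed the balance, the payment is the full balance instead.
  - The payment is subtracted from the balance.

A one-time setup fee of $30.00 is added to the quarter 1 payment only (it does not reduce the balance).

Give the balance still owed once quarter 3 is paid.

# | Opening | Interest | Payment | Fee | End bal
1 | $267.14 | $1.87 | $105.40 | $30.00 | $163.61
2 | $163.61 | $1.15 | $105.40 | — | $59.36
3 | $59.36 | $0.42 | $59.78 | — | $0.00

$0.00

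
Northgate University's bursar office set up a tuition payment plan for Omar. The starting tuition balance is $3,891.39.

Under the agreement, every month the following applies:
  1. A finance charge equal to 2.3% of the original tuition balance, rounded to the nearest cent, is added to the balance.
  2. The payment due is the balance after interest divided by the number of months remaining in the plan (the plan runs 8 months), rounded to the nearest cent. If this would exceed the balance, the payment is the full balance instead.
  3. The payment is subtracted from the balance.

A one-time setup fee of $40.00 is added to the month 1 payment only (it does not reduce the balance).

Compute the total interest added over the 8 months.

Month 1: $3,891.39 +$89.50 interest = $3,980.89; pay $497.61 (+ $40.00 fee) → $3,483.28
Month 2: $3,483.28 +$89.50 interest = $3,572.78; pay $510.40 → $3,062.38
Month 3: $3,062.38 +$89.50 interest = $3,151.88; pay $525.31 → $2,626.57
Month 4: $2,626.57 +$89.50 interest = $2,716.07; pay $543.21 → $2,172.86
Month 5: $2,172.86 +$89.50 interest = $2,262.36; pay $565.59 → $1,696.77
Month 6: $1,696.77 +$89.50 interest = $1,786.27; pay $595.42 → $1,190.85
Month 7: $1,190.85 +$89.50 interest = $1,280.35; pay $640.18 → $640.17
Month 8: $640.17 +$89.50 interest = $729.67; pay $729.67 → $0.00
Total interest: $89.50 + $89.50 + $89.50 + $89.50 + $89.50 + $89.50 + $89.50 + $89.50 = $716.00

$716.00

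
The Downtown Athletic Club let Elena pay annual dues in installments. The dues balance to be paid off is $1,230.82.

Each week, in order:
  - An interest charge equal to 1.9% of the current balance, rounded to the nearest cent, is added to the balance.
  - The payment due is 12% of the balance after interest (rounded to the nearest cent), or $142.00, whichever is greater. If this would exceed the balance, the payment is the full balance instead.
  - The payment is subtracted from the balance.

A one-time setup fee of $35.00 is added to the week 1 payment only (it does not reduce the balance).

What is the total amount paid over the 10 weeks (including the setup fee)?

Week 1: opening $1,230.82; interest $23.39 → $1,254.21; payment $150.51 (+ $35.00 fee); balance $1,103.70
Week 2: opening $1,103.70; interest $20.97 → $1,124.67; payment $142.00; balance $982.67
Week 3: opening $982.67; interest $18.67 → $1,001.34; payment $142.00; balance $859.34
Week 4: opening $859.34; interest $16.33 → $875.67; payment $142.00; balance $733.67
Week 5: opening $733.67; interest $13.94 → $747.61; payment $142.00; balance $605.61
Week 6: opening $605.61; interest $11.51 → $617.12; payment $142.00; balance $475.12
Week 7: opening $475.12; interest $9.03 → $484.15; payment $142.00; balance $342.15
Week 8: opening $342.15; interest $6.50 → $348.65; payment $142.00; balance $206.65
Week 9: opening $206.65; interest $3.93 → $210.58; payment $142.00; balance $68.58
Week 10: opening $68.58; interest $1.30 → $69.88; payment $69.88; balance $0.00
Total paid: $1,391.39

$1,391.39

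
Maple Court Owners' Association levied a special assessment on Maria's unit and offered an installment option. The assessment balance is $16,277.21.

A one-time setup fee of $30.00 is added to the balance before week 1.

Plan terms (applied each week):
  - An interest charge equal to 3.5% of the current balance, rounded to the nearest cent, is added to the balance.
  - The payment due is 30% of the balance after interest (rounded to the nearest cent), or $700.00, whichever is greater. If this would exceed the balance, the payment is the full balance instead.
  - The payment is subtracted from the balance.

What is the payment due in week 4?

$1,925.56

Week 1: opening $16,307.21; interest $570.75 → $16,877.96; payment $5,063.39; balance $11,814.57
Week 2: opening $11,814.57; interest $413.51 → $12,228.08; payment $3,668.42; balance $8,559.66
Week 3: opening $8,559.66; interest $299.59 → $8,859.25; payment $2,657.78; balance $6,201.47
Week 4: opening $6,201.47; interest $217.05 → $6,418.52; payment $1,925.56; balance $4,492.96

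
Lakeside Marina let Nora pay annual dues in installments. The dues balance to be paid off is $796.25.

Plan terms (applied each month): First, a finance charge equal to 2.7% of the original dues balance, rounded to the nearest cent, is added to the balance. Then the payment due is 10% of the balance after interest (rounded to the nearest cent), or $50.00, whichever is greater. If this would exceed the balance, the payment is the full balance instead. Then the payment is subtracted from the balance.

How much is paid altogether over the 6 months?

$411.43

# | Opening | Interest | Payment | End bal
1 | $796.25 | $21.50 | $81.78 | $735.97
2 | $735.97 | $21.50 | $75.75 | $681.72
3 | $681.72 | $21.50 | $70.32 | $632.90
4 | $632.90 | $21.50 | $65.44 | $588.96
5 | $588.96 | $21.50 | $61.05 | $549.41
6 | $549.41 | $21.50 | $57.09 | $513.82
Total paid: $411.43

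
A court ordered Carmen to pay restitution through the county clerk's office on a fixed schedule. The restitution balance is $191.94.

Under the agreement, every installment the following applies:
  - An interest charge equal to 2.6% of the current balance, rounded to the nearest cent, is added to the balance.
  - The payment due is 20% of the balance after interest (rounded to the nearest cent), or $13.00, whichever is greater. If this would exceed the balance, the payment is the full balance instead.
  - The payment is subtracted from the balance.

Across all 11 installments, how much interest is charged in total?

Installment 1: $191.94 +$4.99 interest = $196.93; pay $39.39 → $157.54
Installment 2: $157.54 +$4.10 interest = $161.64; pay $32.33 → $129.31
Installment 3: $129.31 +$3.36 interest = $132.67; pay $26.53 → $106.14
Installment 4: $106.14 +$2.76 interest = $108.90; pay $21.78 → $87.12
Installment 5: $87.12 +$2.27 interest = $89.39; pay $17.88 → $71.51
Installment 6: $71.51 +$1.86 interest = $73.37; pay $14.67 → $58.70
Installment 7: $58.70 +$1.53 interest = $60.23; pay $13.00 → $47.23
Installment 8: $47.23 +$1.23 interest = $48.46; pay $13.00 → $35.46
Installment 9: $35.46 +$0.92 interest = $36.38; pay $13.00 → $23.38
Installment 10: $23.38 +$0.61 interest = $23.99; pay $13.00 → $10.99
Installment 11: $10.99 +$0.29 interest = $11.28; pay $11.28 → $0.00
Total interest: $4.99 + $4.10 + $3.36 + $2.76 + $2.27 + $1.86 + $1.53 + $1.23 + $0.92 + $0.61 + $0.29 = $23.92

$23.92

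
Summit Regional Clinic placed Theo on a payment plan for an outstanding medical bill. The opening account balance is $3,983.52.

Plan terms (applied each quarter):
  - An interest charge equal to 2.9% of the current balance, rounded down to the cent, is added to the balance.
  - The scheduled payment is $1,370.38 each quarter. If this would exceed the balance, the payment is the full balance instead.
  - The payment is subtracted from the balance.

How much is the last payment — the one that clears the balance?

$111.86

Quarter 1: opening $3,983.52; interest $115.52 → $4,099.04; payment $1,370.38; balance $2,728.66
Quarter 2: opening $2,728.66; interest $79.13 → $2,807.79; payment $1,370.38; balance $1,437.41
Quarter 3: opening $1,437.41; interest $41.68 → $1,479.09; payment $1,370.38; balance $108.71
Quarter 4: opening $108.71; interest $3.15 → $111.86; payment $111.86; balance $0.00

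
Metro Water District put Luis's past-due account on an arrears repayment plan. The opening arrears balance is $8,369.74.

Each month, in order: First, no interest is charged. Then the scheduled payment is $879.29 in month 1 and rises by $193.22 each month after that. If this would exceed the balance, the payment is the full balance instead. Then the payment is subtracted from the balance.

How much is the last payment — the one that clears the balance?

Month 1: $8,369.74 − $879.29 → $7,490.45
Month 2: $7,490.45 − $1,072.51 → $6,417.94
Month 3: $6,417.94 − $1,265.73 → $5,152.21
Month 4: $5,152.21 − $1,458.95 → $3,693.26
Month 5: $3,693.26 − $1,652.17 → $2,041.09
Month 6: $2,041.09 − $1,845.39 → $195.70
Month 7: $195.70 − $195.70 → $0.00

$195.70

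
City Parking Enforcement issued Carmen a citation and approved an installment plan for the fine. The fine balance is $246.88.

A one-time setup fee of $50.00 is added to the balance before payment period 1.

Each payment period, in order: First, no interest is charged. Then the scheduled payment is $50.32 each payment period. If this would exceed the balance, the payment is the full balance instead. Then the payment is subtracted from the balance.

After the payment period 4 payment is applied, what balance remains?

Payment period 1: $296.88 − $50.32 → $246.56
Payment period 2: $246.56 − $50.32 → $196.24
Payment period 3: $196.24 − $50.32 → $145.92
Payment period 4: $145.92 − $50.32 → $95.60

$95.60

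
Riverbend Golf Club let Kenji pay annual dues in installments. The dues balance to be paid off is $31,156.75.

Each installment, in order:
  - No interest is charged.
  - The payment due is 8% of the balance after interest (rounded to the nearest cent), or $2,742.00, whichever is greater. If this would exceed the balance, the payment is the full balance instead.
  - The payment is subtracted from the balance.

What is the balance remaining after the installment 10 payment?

$3,736.75

Installment 1: opening $31,156.75; payment $2,742.00; balance $28,414.75
Installment 2: opening $28,414.75; payment $2,742.00; balance $25,672.75
Installment 3: opening $25,672.75; payment $2,742.00; balance $22,930.75
Installment 4: opening $22,930.75; payment $2,742.00; balance $20,188.75
Installment 5: opening $20,188.75; payment $2,742.00; balance $17,446.75
Installment 6: opening $17,446.75; payment $2,742.00; balance $14,704.75
Installment 7: opening $14,704.75; payment $2,742.00; balance $11,962.75
Installment 8: opening $11,962.75; payment $2,742.00; balance $9,220.75
Installment 9: opening $9,220.75; payment $2,742.00; balance $6,478.75
Installment 10: opening $6,478.75; payment $2,742.00; balance $3,736.75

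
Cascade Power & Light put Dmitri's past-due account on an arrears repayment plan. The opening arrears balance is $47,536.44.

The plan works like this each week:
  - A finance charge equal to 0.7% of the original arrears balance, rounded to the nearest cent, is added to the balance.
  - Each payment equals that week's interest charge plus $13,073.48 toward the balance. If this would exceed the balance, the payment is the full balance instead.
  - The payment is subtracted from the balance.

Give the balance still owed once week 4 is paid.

$0.00

Week 1: $47,536.44 +$332.76 interest = $47,869.20; pay $13,406.24 → $34,462.96
Week 2: $34,462.96 +$332.76 interest = $34,795.72; pay $13,406.24 → $21,389.48
Week 3: $21,389.48 +$332.76 interest = $21,722.24; pay $13,406.24 → $8,316.00
Week 4: $8,316.00 +$332.76 interest = $8,648.76; pay $8,648.76 → $0.00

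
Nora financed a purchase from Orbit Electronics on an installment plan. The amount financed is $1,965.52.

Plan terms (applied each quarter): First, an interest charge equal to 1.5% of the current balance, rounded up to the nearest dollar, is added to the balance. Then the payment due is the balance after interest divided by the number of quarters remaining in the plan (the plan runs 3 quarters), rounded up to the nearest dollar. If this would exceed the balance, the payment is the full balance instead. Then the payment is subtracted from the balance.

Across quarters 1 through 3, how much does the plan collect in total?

Quarter 1: opening $1,965.52; interest $30.00 → $1,995.52; payment $666.00; balance $1,329.52
Quarter 2: opening $1,329.52; interest $20.00 → $1,349.52; payment $675.00; balance $674.52
Quarter 3: opening $674.52; interest $11.00 → $685.52; payment $685.52; balance $0.00
Total paid: $2,026.52

$2,026.52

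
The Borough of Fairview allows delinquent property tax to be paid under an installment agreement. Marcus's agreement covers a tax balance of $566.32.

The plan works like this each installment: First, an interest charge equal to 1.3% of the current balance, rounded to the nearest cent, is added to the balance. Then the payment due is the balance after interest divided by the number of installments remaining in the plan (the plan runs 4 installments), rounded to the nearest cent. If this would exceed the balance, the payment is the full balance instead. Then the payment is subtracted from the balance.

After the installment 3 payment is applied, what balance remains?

Installment 1: $566.32 +$7.36 interest = $573.68; pay $143.42 → $430.26
Installment 2: $430.26 +$5.59 interest = $435.85; pay $145.28 → $290.57
Installment 3: $290.57 +$3.78 interest = $294.35; pay $147.18 → $147.17

$147.17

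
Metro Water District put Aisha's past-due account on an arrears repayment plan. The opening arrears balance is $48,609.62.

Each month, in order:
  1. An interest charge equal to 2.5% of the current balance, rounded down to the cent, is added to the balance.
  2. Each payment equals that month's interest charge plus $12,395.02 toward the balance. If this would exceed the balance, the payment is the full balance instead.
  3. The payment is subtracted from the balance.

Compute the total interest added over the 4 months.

$3,001.69

Month 1: $48,609.62 +$1,215.24 interest = $49,824.86; pay $13,610.26 → $36,214.60
Month 2: $36,214.60 +$905.36 interest = $37,119.96; pay $13,300.38 → $23,819.58
Month 3: $23,819.58 +$595.48 interest = $24,415.06; pay $12,990.50 → $11,424.56
Month 4: $11,424.56 +$285.61 interest = $11,710.17; pay $11,710.17 → $0.00
Total interest: $1,215.24 + $905.36 + $595.48 + $285.61 = $3,001.69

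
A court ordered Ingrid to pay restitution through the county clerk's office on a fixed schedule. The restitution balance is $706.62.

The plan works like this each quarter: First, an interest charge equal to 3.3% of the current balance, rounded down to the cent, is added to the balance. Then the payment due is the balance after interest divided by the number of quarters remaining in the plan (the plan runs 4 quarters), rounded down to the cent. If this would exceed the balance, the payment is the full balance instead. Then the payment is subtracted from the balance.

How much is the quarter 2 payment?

# | Opening | Interest | Payment | End bal
1 | $706.62 | $23.31 | $182.48 | $547.45
2 | $547.45 | $18.06 | $188.50 | $377.01

$188.50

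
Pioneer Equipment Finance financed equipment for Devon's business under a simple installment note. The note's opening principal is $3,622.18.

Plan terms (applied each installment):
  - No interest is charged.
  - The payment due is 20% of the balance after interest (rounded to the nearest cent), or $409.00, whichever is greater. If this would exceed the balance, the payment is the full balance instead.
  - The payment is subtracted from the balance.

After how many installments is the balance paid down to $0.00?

Installment 1: opening $3,622.18; payment $724.44; balance $2,897.74
Installment 2: opening $2,897.74; payment $579.55; balance $2,318.19
Installment 3: opening $2,318.19; payment $463.64; balance $1,854.55
Installment 4: opening $1,854.55; payment $409.00; balance $1,445.55
Installment 5: opening $1,445.55; payment $409.00; balance $1,036.55
Installment 6: opening $1,036.55; payment $409.00; balance $627.55
Installment 7: opening $627.55; payment $409.00; balance $218.55
Installment 8: opening $218.55; payment $218.55; balance $0.00
Balance reaches $0.00 in installment 8.

8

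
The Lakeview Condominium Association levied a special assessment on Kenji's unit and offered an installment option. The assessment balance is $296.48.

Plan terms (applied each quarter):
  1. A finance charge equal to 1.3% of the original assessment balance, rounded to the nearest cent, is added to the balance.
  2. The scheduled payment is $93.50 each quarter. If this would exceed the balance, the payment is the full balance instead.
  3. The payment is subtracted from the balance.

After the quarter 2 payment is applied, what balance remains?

Quarter 1: opening $296.48; interest $3.85 → $300.33; payment $93.50; balance $206.83
Quarter 2: opening $206.83; interest $3.85 → $210.68; payment $93.50; balance $117.18

$117.18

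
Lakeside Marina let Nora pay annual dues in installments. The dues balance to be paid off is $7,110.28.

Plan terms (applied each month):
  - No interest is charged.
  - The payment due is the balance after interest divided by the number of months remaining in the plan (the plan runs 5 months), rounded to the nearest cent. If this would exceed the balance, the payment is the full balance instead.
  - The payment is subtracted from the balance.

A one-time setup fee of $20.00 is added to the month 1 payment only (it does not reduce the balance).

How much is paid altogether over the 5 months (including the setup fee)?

Month 1: opening $7,110.28; payment $1,422.06 (+ $20.00 fee); balance $5,688.22
Month 2: opening $5,688.22; payment $1,422.06; balance $4,266.16
Month 3: opening $4,266.16; payment $1,422.05; balance $2,844.11
Month 4: opening $2,844.11; payment $1,422.06; balance $1,422.05
Month 5: opening $1,422.05; payment $1,422.05; balance $0.00
Total paid: $7,130.28

$7,130.28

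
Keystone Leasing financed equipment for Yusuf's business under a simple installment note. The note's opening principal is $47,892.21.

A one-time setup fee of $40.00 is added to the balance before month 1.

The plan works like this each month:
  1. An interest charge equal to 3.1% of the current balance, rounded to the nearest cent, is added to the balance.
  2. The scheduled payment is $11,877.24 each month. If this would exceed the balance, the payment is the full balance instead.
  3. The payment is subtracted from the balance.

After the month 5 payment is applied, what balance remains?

Month 1: $47,932.21 +$1,485.90 interest = $49,418.11; pay $11,877.24 → $37,540.87
Month 2: $37,540.87 +$1,163.77 interest = $38,704.64; pay $11,877.24 → $26,827.40
Month 3: $26,827.40 +$831.65 interest = $27,659.05; pay $11,877.24 → $15,781.81
Month 4: $15,781.81 +$489.24 interest = $16,271.05; pay $11,877.24 → $4,393.81
Month 5: $4,393.81 +$136.21 interest = $4,530.02; pay $4,530.02 → $0.00

$0.00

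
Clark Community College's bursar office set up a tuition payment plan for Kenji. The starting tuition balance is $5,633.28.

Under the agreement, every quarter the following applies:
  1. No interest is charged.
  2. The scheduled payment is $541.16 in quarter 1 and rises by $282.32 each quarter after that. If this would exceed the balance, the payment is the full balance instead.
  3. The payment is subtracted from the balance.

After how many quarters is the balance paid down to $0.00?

# | Opening | Payment | End bal
1 | $5,633.28 | $541.16 | $5,092.12
2 | $5,092.12 | $823.48 | $4,268.64
3 | $4,268.64 | $1,105.80 | $3,162.84
4 | $3,162.84 | $1,388.12 | $1,774.72
5 | $1,774.72 | $1,670.44 | $104.28
6 | $104.28 | $104.28 | $0.00
Balance reaches $0.00 in quarter 6.

6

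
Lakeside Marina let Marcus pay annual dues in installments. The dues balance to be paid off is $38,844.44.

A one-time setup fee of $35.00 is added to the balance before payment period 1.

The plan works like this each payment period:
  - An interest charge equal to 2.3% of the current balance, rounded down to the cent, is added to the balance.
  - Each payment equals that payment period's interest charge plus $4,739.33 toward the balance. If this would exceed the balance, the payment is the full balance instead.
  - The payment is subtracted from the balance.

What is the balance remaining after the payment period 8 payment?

Payment period 1: $38,879.44 +$894.22 interest = $39,773.66; pay $5,633.55 → $34,140.11
Payment period 2: $34,140.11 +$785.22 interest = $34,925.33; pay $5,524.55 → $29,400.78
Payment period 3: $29,400.78 +$676.21 interest = $30,076.99; pay $5,415.54 → $24,661.45
Payment period 4: $24,661.45 +$567.21 interest = $25,228.66; pay $5,306.54 → $19,922.12
Payment period 5: $19,922.12 +$458.20 interest = $20,380.32; pay $5,197.53 → $15,182.79
Payment period 6: $15,182.79 +$349.20 interest = $15,531.99; pay $5,088.53 → $10,443.46
Payment period 7: $10,443.46 +$240.19 interest = $10,683.65; pay $4,979.52 → $5,704.13
Payment period 8: $5,704.13 +$131.19 interest = $5,835.32; pay $4,870.52 → $964.80

$964.80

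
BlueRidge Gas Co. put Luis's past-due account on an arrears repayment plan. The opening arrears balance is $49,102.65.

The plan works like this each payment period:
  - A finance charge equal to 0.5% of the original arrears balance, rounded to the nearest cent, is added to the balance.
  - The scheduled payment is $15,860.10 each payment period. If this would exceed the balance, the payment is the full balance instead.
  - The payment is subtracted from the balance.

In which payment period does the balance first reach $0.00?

Payment period 1: $49,102.65 +$245.51 interest = $49,348.16; pay $15,860.10 → $33,488.06
Payment period 2: $33,488.06 +$245.51 interest = $33,733.57; pay $15,860.10 → $17,873.47
Payment period 3: $17,873.47 +$245.51 interest = $18,118.98; pay $15,860.10 → $2,258.88
Payment period 4: $2,258.88 +$245.51 interest = $2,504.39; pay $2,504.39 → $0.00
Balance reaches $0.00 in payment period 4.

4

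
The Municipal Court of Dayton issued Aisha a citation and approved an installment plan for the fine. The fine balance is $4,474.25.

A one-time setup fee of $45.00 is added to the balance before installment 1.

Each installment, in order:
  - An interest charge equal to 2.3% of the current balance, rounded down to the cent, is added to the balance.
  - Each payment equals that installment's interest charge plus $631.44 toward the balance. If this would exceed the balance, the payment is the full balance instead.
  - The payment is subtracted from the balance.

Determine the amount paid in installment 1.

$735.38

Installment 1: opening $4,519.25; interest $103.94 → $4,623.19; payment $735.38; balance $3,887.81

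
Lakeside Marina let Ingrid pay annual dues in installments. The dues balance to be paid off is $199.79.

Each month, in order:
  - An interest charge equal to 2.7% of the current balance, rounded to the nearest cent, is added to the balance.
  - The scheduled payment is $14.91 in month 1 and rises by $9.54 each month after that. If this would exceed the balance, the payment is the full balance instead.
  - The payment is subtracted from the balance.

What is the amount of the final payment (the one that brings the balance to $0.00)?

$52.95

Month 1: $199.79 +$5.39 interest = $205.18; pay $14.91 → $190.27
Month 2: $190.27 +$5.14 interest = $195.41; pay $24.45 → $170.96
Month 3: $170.96 +$4.62 interest = $175.58; pay $33.99 → $141.59
Month 4: $141.59 +$3.82 interest = $145.41; pay $43.53 → $101.88
Month 5: $101.88 +$2.75 interest = $104.63; pay $53.07 → $51.56
Month 6: $51.56 +$1.39 interest = $52.95; pay $52.95 → $0.00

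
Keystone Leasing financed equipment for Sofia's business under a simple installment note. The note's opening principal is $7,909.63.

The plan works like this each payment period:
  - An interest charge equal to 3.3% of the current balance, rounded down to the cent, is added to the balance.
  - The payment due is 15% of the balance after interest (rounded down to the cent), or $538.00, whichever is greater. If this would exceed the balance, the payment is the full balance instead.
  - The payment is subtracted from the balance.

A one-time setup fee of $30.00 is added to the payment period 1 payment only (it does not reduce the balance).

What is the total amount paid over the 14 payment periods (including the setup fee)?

$9,636.75

Payment period 1: $7,909.63 +$261.01 interest = $8,170.64; pay $1,225.59 (+ $30.00 fee) → $6,945.05
Payment period 2: $6,945.05 +$229.18 interest = $7,174.23; pay $1,076.13 → $6,098.10
Payment period 3: $6,098.10 +$201.23 interest = $6,299.33; pay $944.89 → $5,354.44
Payment period 4: $5,354.44 +$176.69 interest = $5,531.13; pay $829.66 → $4,701.47
Payment period 5: $4,701.47 +$155.14 interest = $4,856.61; pay $728.49 → $4,128.12
Payment period 6: $4,128.12 +$136.22 interest = $4,264.34; pay $639.65 → $3,624.69
Payment period 7: $3,624.69 +$119.61 interest = $3,744.30; pay $561.64 → $3,182.66
Payment period 8: $3,182.66 +$105.02 interest = $3,287.68; pay $538.00 → $2,749.68
Payment period 9: $2,749.68 +$90.73 interest = $2,840.41; pay $538.00 → $2,302.41
Payment period 10: $2,302.41 +$75.97 interest = $2,378.38; pay $538.00 → $1,840.38
Payment period 11: $1,840.38 +$60.73 interest = $1,901.11; pay $538.00 → $1,363.11
Payment period 12: $1,363.11 +$44.98 interest = $1,408.09; pay $538.00 → $870.09
Payment period 13: $870.09 +$28.71 interest = $898.80; pay $538.00 → $360.80
Payment period 14: $360.80 +$11.90 interest = $372.70; pay $372.70 → $0.00
Total paid: $9,636.75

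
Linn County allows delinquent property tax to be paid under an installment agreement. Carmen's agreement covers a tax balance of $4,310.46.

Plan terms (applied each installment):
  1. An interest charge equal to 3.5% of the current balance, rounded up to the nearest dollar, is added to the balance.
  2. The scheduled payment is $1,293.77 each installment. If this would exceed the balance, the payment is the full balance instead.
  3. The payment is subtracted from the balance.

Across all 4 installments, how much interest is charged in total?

Installment 1: opening $4,310.46; interest $151.00 → $4,461.46; payment $1,293.77; balance $3,167.69
Installment 2: opening $3,167.69; interest $111.00 → $3,278.69; payment $1,293.77; balance $1,984.92
Installment 3: opening $1,984.92; interest $70.00 → $2,054.92; payment $1,293.77; balance $761.15
Installment 4: opening $761.15; interest $27.00 → $788.15; payment $788.15; balance $0.00
Total interest: $151.00 + $111.00 + $70.00 + $27.00 = $359.00

$359.00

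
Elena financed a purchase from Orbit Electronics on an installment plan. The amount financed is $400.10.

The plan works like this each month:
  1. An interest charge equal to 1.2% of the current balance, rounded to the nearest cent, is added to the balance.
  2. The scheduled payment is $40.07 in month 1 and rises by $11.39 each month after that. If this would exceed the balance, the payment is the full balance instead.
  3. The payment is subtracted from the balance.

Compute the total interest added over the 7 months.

Month 1: $400.10 +$4.80 interest = $404.90; pay $40.07 → $364.83
Month 2: $364.83 +$4.38 interest = $369.21; pay $51.46 → $317.75
Month 3: $317.75 +$3.81 interest = $321.56; pay $62.85 → $258.71
Month 4: $258.71 +$3.10 interest = $261.81; pay $74.24 → $187.57
Month 5: $187.57 +$2.25 interest = $189.82; pay $85.63 → $104.19
Month 6: $104.19 +$1.25 interest = $105.44; pay $97.02 → $8.42
Month 7: $8.42 +$0.10 interest = $8.52; pay $8.52 → $0.00
Total interest: $4.80 + $4.38 + $3.81 + $3.10 + $2.25 + $1.25 + $0.10 = $19.69

$19.69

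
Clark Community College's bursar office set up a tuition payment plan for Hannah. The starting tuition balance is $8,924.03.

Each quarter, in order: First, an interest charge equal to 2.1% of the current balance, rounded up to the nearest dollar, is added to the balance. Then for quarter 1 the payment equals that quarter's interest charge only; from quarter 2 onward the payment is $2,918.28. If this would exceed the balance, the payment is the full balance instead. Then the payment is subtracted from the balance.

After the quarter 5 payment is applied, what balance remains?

Quarter 1: opening $8,924.03; interest $188.00 → $9,112.03; payment $188.00; balance $8,924.03
Quarter 2: opening $8,924.03; interest $188.00 → $9,112.03; payment $2,918.28; balance $6,193.75
Quarter 3: opening $6,193.75; interest $131.00 → $6,324.75; payment $2,918.28; balance $3,406.47
Quarter 4: opening $3,406.47; interest $72.00 → $3,478.47; payment $2,918.28; balance $560.19
Quarter 5: opening $560.19; interest $12.00 → $572.19; payment $572.19; balance $0.00

$0.00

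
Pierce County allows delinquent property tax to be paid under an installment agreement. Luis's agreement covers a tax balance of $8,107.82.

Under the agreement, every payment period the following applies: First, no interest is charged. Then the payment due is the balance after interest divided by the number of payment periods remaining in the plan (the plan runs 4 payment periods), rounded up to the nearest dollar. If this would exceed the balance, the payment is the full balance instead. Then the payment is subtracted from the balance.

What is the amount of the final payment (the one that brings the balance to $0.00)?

$2,026.82

# | Opening | Payment | End bal
1 | $8,107.82 | $2,027.00 | $6,080.82
2 | $6,080.82 | $2,027.00 | $4,053.82
3 | $4,053.82 | $2,027.00 | $2,026.82
4 | $2,026.82 | $2,026.82 | $0.00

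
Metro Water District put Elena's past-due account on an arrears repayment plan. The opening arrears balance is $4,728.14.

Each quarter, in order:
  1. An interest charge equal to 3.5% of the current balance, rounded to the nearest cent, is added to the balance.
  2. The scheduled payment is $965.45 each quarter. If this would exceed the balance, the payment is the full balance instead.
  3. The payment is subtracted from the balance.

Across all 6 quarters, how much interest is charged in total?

$552.80

Quarter 1: $4,728.14 +$165.48 interest = $4,893.62; pay $965.45 → $3,928.17
Quarter 2: $3,928.17 +$137.49 interest = $4,065.66; pay $965.45 → $3,100.21
Quarter 3: $3,100.21 +$108.51 interest = $3,208.72; pay $965.45 → $2,243.27
Quarter 4: $2,243.27 +$78.51 interest = $2,321.78; pay $965.45 → $1,356.33
Quarter 5: $1,356.33 +$47.47 interest = $1,403.80; pay $965.45 → $438.35
Quarter 6: $438.35 +$15.34 interest = $453.69; pay $453.69 → $0.00
Total interest: $165.48 + $137.49 + $108.51 + $78.51 + $47.47 + $15.34 = $552.80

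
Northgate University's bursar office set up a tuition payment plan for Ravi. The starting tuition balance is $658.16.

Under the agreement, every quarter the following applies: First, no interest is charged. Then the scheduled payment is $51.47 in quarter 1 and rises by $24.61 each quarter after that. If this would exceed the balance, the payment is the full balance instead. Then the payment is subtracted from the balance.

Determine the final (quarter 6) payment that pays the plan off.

Quarter 1: opening $658.16; payment $51.47; balance $606.69
Quarter 2: opening $606.69; payment $76.08; balance $530.61
Quarter 3: opening $530.61; payment $100.69; balance $429.92
Quarter 4: opening $429.92; payment $125.30; balance $304.62
Quarter 5: opening $304.62; payment $149.91; balance $154.71
Quarter 6: opening $154.71; payment $154.71; balance $0.00

$154.71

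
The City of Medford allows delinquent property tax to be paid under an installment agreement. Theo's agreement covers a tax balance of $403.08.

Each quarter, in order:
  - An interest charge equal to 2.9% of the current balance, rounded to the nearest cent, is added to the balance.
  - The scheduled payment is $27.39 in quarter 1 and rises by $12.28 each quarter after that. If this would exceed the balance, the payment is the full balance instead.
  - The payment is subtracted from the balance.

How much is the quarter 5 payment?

Quarter 1: $403.08 +$11.69 interest = $414.77; pay $27.39 → $387.38
Quarter 2: $387.38 +$11.23 interest = $398.61; pay $39.67 → $358.94
Quarter 3: $358.94 +$10.41 interest = $369.35; pay $51.95 → $317.40
Quarter 4: $317.40 +$9.20 interest = $326.60; pay $64.23 → $262.37
Quarter 5: $262.37 +$7.61 interest = $269.98; pay $76.51 → $193.47

$76.51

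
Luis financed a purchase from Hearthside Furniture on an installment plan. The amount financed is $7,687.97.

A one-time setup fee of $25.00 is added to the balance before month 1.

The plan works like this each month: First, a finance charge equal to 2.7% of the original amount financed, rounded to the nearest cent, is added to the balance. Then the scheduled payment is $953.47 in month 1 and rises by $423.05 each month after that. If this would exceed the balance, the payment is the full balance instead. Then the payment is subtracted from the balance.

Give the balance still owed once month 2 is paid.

# | Opening | Interest | Payment | End bal
1 | $7,712.97 | $207.58 | $953.47 | $6,967.08
2 | $6,967.08 | $207.58 | $1,376.52 | $5,798.14

$5,798.14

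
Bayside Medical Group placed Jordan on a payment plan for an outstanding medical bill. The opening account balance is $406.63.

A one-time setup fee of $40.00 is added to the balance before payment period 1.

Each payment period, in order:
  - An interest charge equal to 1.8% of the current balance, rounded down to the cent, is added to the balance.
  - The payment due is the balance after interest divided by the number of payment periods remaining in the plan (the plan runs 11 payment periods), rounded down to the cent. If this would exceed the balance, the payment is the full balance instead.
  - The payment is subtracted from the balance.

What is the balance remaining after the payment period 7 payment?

Payment period 1: opening $446.63; interest $8.03 → $454.66; payment $41.33; balance $413.33
Payment period 2: opening $413.33; interest $7.43 → $420.76; payment $42.07; balance $378.69
Payment period 3: opening $378.69; interest $6.81 → $385.50; payment $42.83; balance $342.67
Payment period 4: opening $342.67; interest $6.16 → $348.83; payment $43.60; balance $305.23
Payment period 5: opening $305.23; interest $5.49 → $310.72; payment $44.38; balance $266.34
Payment period 6: opening $266.34; interest $4.79 → $271.13; payment $45.18; balance $225.95
Payment period 7: opening $225.95; interest $4.06 → $230.01; payment $46.00; balance $184.01

$184.01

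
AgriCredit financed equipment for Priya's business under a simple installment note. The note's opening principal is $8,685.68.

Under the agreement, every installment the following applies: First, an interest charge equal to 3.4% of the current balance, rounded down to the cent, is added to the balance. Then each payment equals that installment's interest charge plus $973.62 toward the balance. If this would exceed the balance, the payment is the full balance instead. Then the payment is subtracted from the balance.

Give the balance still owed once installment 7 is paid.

$1,870.34

# | Opening | Interest | Payment | End bal
1 | $8,685.68 | $295.31 | $1,268.93 | $7,712.06
2 | $7,712.06 | $262.21 | $1,235.83 | $6,738.44
3 | $6,738.44 | $229.10 | $1,202.72 | $5,764.82
4 | $5,764.82 | $196.00 | $1,169.62 | $4,791.20
5 | $4,791.20 | $162.90 | $1,136.52 | $3,817.58
6 | $3,817.58 | $129.79 | $1,103.41 | $2,843.96
7 | $2,843.96 | $96.69 | $1,070.31 | $1,870.34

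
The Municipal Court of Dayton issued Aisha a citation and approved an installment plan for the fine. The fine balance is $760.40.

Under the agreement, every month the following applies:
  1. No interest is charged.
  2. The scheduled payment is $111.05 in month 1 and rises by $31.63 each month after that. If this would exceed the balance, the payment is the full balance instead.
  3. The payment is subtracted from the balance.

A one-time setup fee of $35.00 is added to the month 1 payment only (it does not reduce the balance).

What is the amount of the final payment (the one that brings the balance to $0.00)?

$126.42

Month 1: $760.40 − $111.05 (+ $35.00 fee) → $649.35
Month 2: $649.35 − $142.68 → $506.67
Month 3: $506.67 − $174.31 → $332.36
Month 4: $332.36 − $205.94 → $126.42
Month 5: $126.42 − $126.42 → $0.00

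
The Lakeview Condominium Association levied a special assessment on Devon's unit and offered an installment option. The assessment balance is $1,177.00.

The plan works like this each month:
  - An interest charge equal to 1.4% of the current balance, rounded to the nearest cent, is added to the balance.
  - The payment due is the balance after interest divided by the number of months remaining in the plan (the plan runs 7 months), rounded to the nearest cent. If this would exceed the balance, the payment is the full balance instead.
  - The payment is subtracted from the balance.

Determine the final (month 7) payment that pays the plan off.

$185.33

Month 1: $1,177.00 +$16.48 interest = $1,193.48; pay $170.50 → $1,022.98
Month 2: $1,022.98 +$14.32 interest = $1,037.30; pay $172.88 → $864.42
Month 3: $864.42 +$12.10 interest = $876.52; pay $175.30 → $701.22
Month 4: $701.22 +$9.82 interest = $711.04; pay $177.76 → $533.28
Month 5: $533.28 +$7.47 interest = $540.75; pay $180.25 → $360.50
Month 6: $360.50 +$5.05 interest = $365.55; pay $182.78 → $182.77
Month 7: $182.77 +$2.56 interest = $185.33; pay $185.33 → $0.00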